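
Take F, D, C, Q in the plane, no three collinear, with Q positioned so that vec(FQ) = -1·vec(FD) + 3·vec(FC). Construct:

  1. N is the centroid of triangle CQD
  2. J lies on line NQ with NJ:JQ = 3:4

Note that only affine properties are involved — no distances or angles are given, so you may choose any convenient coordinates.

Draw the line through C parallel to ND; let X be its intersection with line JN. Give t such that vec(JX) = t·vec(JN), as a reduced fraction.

Set F = (0, 0), D = (1, 0), C = (0, 1), Q = (-1, 3); any affine frame gives the same invariant.
1. N is the centroid of triangle CQD ⇒ N = (0, 4/3)
2. J lies on line NQ with NJ:JQ = 3:4 ⇒ J = (-3/7, 43/21)
through C parallel to ND: direction (1, -4/3); meets JN at X = (1, -1/3)
X = J + t·(N−J) with t = 10/3

t = 10/3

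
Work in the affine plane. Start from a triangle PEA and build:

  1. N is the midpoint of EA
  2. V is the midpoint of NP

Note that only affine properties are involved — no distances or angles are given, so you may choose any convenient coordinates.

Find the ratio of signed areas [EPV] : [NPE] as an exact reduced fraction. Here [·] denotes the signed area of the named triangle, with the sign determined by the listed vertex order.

[EPV]:[NPE] = -1/2

Work in coordinates with P = (0, 0), E = (1, 0), A = (0, 1).
1. N is the midpoint of EA ⇒ N = (1/2, 1/2)
2. V is the midpoint of NP ⇒ V = (1/4, 1/4)
2·[EPV] = -1/4, 2·[NPE] = 1/2
[EPV]:[NPE] = -1/4:1/2 = -1/2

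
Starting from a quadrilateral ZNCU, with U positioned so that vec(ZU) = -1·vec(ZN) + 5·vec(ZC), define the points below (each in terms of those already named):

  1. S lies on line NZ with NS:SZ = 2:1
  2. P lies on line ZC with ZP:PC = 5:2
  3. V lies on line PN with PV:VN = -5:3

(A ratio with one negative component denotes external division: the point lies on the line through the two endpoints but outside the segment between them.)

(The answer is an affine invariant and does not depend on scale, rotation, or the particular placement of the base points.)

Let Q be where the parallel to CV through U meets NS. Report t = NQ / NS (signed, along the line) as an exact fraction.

t = -351/58

Set Z = (0, 0), N = (1, 0), C = (0, 1), U = (-1, 5); any affine frame gives the same invariant.
1. S lies on line NZ with NS:SZ = 2:1 ⇒ S = (1/3, 0)
2. P lies on line ZC with ZP:PC = 5:2 ⇒ P = (0, 5/7)
3. V lies on line PN with PV:VN = -5:3 ⇒ V = (5/2, -15/14)
through U parallel to CV: direction (5/2, -29/14); meets NS at Q = (146/29, 0)
Q = N + t·(S−N) with t = -351/58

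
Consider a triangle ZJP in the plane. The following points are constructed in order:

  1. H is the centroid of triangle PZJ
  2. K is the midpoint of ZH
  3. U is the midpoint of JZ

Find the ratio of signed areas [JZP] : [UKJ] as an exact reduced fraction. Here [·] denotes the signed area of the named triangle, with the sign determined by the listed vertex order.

Assign Z = (0, 0), J = (1, 0), P = (0, 1) — the answer is frame-independent, so this choice is without loss of generality.
1. H is the centroid of triangle PZJ ⇒ H = (1/3, 1/3)
2. K is the midpoint of ZH ⇒ K = (1/6, 1/6)
3. U is the midpoint of JZ ⇒ U = (1/2, 0)
2·[JZP] = -1, 2·[UKJ] = -1/12
[JZP]:[UKJ] = -1:-1/12 = 12

[JZP]:[UKJ] = 12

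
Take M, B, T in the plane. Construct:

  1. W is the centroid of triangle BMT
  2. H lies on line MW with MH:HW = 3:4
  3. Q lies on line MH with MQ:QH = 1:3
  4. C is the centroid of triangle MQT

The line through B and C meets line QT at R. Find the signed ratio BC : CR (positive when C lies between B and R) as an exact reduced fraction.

BC:CR = -79

Work in coordinates with M = (0, 0), B = (1, 0), T = (0, 1).
1. W is the centroid of triangle BMT ⇒ W = (1/3, 1/3)
2. H lies on line MW with MH:HW = 3:4 ⇒ H = (1/7, 1/7)
3. Q lies on line MH with MQ:QH = 1:3 ⇒ Q = (1/28, 1/28)
4. C is the centroid of triangle MQT ⇒ C = (1/84, 29/84)
line BC meets QT at R = (27/1106, 377/1106)
C = B + t·(R−B) with t = 79/78, so BC:CR = 79/78:-1/78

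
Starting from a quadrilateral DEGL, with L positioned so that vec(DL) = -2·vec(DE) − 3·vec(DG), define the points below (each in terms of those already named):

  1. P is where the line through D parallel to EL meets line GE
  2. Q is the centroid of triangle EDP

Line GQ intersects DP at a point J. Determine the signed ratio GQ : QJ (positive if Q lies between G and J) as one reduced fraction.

GQ:QJ = -4

Choose coordinates D = (0, 0), E = (1, 0), G = (0, 1), L = (-2, -3).
1. P is where the line through D parallel to EL meets line GE ⇒ P = (1/2, 1/2)
2. Q is the centroid of triangle EDP ⇒ Q = (1/2, 1/6)
line GQ meets DP at J = (3/8, 3/8)
Q = G + t·(J−G) with t = 4/3, so GQ:QJ = 4/3:-1/3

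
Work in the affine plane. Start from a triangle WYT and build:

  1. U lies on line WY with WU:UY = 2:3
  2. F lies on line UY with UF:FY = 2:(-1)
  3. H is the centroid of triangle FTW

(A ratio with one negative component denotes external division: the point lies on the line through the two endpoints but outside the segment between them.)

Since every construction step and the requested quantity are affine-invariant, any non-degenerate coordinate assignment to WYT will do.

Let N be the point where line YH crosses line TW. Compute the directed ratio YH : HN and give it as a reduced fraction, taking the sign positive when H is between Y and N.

YH:HN = 7/8

Set W = (0, 0), Y = (1, 0), T = (0, 1); any affine frame gives the same invariant.
1. U lies on line WY with WU:UY = 2:3 ⇒ U = (2/5, 0)
2. F lies on line UY with UF:FY = 2:(-1) ⇒ F = (8/5, 0)
3. H is the centroid of triangle FTW ⇒ H = (8/15, 1/3)
line YH meets TW at N = (0, 5/7)
H = Y + t·(N−Y) with t = 7/15, so YH:HN = 7/15:8/15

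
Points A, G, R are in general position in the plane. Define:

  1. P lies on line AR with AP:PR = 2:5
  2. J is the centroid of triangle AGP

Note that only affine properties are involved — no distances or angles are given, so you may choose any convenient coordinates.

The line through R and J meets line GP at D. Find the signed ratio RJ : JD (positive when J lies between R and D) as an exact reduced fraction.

Assign A = (0, 0), G = (1, 0), R = (0, 1) — the answer is frame-independent, so this choice is without loss of generality.
1. P lies on line AR with AP:PR = 2:5 ⇒ P = (0, 2/7)
2. J is the centroid of triangle AGP ⇒ J = (1/3, 2/21)
line RJ meets GP at D = (5/17, 24/119)
J = R + t·(D−R) with t = 17/15, so RJ:JD = 17/15:-2/15

RJ:JD = -17/2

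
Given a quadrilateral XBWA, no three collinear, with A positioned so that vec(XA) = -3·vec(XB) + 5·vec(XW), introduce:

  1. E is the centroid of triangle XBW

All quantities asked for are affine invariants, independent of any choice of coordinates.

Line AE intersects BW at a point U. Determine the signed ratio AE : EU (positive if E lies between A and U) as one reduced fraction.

AE:EU = -4

Work in coordinates with X = (0, 0), B = (1, 0), W = (0, 1), A = (-3, 5).
1. E is the centroid of triangle XBW ⇒ E = (1/3, 1/3)
line AE meets BW at U = (-1/2, 3/2)
E = A + t·(U−A) with t = 4/3, so AE:EU = 4/3:-1/3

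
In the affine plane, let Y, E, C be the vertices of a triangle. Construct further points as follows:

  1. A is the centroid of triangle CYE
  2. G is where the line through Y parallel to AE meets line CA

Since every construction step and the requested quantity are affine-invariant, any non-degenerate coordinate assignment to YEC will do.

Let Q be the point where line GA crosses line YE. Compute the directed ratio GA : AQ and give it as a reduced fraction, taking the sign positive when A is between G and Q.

GA:AQ = -2

Work in coordinates with Y = (0, 0), E = (1, 0), C = (0, 1).
1. A is the centroid of triangle CYE ⇒ A = (1/3, 1/3)
2. G is where the line through Y parallel to AE meets line CA ⇒ G = (2/3, -1/3)
line GA meets YE at Q = (1/2, 0)
A = G + t·(Q−G) with t = 2, so GA:AQ = 2:-1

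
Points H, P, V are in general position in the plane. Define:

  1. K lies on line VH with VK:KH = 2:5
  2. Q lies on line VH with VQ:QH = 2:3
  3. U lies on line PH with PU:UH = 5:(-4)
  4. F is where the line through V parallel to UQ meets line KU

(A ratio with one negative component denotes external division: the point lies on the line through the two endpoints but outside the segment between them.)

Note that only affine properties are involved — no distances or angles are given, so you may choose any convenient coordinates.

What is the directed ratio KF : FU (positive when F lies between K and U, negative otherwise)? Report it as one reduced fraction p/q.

KF:FU = -5/7

Work in coordinates with H = (0, 0), P = (1, 0), V = (0, 1).
1. K lies on line VH with VK:KH = 2:5 ⇒ K = (0, 5/7)
2. Q lies on line VH with VQ:QH = 2:3 ⇒ Q = (0, 3/5)
3. U lies on line PH with PU:UH = 5:(-4) ⇒ U = (-4, 0)
4. F is where the line through V parallel to UQ meets line KU ⇒ F = (10, 5/2)
F = K + t·(U−K) with t = -5/2, so KF:FU = t:(1−t) = -5/2:7/2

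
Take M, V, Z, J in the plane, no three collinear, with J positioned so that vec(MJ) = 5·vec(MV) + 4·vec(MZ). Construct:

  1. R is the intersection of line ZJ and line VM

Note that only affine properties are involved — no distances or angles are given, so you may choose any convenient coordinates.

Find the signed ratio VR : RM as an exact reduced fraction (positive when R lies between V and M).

VR:RM = -8/5

Choose coordinates M = (0, 0), V = (1, 0), Z = (0, 1), J = (5, 4).
1. R is the intersection of line ZJ and line VM ⇒ R = (-5/3, 0)
R = V + t·(M−V) with t = 8/3, so VR:RM = t:(1−t) = 8/3:-5/3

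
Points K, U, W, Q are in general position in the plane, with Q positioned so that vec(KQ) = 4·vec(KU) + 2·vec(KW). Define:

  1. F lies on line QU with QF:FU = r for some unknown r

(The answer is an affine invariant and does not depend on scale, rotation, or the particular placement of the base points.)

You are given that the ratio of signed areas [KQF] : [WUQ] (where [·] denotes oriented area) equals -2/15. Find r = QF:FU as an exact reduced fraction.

r = 1/2

Set K = (0, 0), U = (1, 0), W = (0, 1), Q = (4, 2); any affine frame gives the same invariant.
1. With QF:FU = r, write λ = r/(r+1) so F = Q + λ·(U−Q); F is affine-linear in λ
Every point depending on F is an affine combination of F and λ-independent points, so each such coordinate is linear in λ; the λ² term in each signed area is a multiple of (U−Q)×(U−Q) = 0, so 2·[KQF] and 2·[WUQ] are each linear in λ. Evaluating at λ=0 and λ=1:
  2·[KQF] = -2·λ,   2·[WUQ] = 5
So [KQF]:[WUQ] = (-2·λ) / (5). Setting this equal to -2/15:
  -2·λ = -2/15·(5)  ⇒  λ = 1/3
Then r = λ/(1−λ) = (1/3)/(2/3) = 1/2. Check: with r = 1/2, F = (3, 4/3) and [KQF]:[WUQ] = -2/15 as required.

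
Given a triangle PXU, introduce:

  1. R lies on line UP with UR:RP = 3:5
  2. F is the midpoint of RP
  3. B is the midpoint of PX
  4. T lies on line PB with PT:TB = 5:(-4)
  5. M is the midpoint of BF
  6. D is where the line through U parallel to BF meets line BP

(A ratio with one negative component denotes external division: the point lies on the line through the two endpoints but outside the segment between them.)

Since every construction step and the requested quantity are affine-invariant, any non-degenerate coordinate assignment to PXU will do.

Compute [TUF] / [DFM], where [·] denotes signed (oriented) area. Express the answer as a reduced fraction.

Assign P = (0, 0), X = (1, 0), U = (0, 1) — the answer is frame-independent, so this choice is without loss of generality.
1. R lies on line UP with UR:RP = 3:5 ⇒ R = (0, 5/8)
2. F is the midpoint of RP ⇒ F = (0, 5/16)
3. B is the midpoint of PX ⇒ B = (1/2, 0)
4. T lies on line PB with PT:TB = 5:(-4) ⇒ T = (5/2, 0)
5. M is the midpoint of BF ⇒ M = (1/4, 5/32)
6. D is where the line through U parallel to BF meets line BP ⇒ D = (8/5, 0)
2·[TUF] = 55/32, 2·[DFM] = 11/64
[TUF]:[DFM] = 55/32:11/64 = 10

[TUF]:[DFM] = 10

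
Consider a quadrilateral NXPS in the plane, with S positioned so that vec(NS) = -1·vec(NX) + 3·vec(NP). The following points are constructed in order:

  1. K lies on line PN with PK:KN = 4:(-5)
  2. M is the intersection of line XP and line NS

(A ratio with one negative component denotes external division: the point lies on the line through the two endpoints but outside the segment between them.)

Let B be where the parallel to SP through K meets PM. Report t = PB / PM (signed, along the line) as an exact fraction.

t = -8

Set N = (0, 0), X = (1, 0), P = (0, 1), S = (-1, 3); any affine frame gives the same invariant.
1. K lies on line PN with PK:KN = 4:(-5) ⇒ K = (0, 5)
2. M is the intersection of line XP and line NS ⇒ M = (-1/2, 3/2)
through K parallel to SP: direction (1, -2); meets PM at B = (4, -3)
B = P + t·(M−P) with t = -8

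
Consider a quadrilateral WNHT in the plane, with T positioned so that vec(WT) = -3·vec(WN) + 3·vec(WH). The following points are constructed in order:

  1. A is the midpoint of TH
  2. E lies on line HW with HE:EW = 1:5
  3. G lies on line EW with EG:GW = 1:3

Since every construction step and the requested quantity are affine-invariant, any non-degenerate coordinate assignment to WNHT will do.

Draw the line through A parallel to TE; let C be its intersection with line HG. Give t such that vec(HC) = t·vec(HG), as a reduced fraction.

Work in coordinates with W = (0, 0), N = (1, 0), H = (0, 1), T = (-3, 3).
1. A is the midpoint of TH ⇒ A = (-3/2, 2)
2. E lies on line HW with HE:EW = 1:5 ⇒ E = (0, 5/6)
3. G lies on line EW with EG:GW = 1:3 ⇒ G = (0, 5/8)
through A parallel to TE: direction (3, -13/6); meets HG at C = (0, 11/12)
C = H + t·(G−H) with t = 2/9

t = 2/9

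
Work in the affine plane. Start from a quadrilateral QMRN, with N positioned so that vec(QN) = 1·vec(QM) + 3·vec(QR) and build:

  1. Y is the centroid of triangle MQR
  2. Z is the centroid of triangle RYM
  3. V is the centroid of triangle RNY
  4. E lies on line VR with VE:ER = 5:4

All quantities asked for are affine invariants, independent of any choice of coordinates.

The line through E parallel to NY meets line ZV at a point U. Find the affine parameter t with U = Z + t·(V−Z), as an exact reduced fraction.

Work in coordinates with Q = (0, 0), M = (1, 0), R = (0, 1), N = (1, 3).
1. Y is the centroid of triangle MQR ⇒ Y = (1/3, 1/3)
2. Z is the centroid of triangle RYM ⇒ Z = (4/9, 4/9)
3. V is the centroid of triangle RNY ⇒ V = (4/9, 13/9)
4. E lies on line VR with VE:ER = 5:4 ⇒ E = (16/81, 97/81)
through E parallel to NY: direction (-2/3, -8/3); meets ZV at U = (4/9, 59/27)
U = Z + t·(V−Z) with t = 47/27

t = 47/27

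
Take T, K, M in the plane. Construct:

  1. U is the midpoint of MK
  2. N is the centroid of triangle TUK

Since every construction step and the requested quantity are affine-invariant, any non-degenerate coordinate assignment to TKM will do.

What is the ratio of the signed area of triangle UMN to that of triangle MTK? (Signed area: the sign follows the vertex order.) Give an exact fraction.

[UMN]:[MTK] = 1/6

Assign T = (0, 0), K = (1, 0), M = (0, 1) — the answer is frame-independent, so this choice is without loss of generality.
1. U is the midpoint of MK ⇒ U = (1/2, 1/2)
2. N is the centroid of triangle TUK ⇒ N = (1/2, 1/6)
2·[UMN] = 1/6, 2·[MTK] = 1
[UMN]:[MTK] = 1/6:1 = 1/6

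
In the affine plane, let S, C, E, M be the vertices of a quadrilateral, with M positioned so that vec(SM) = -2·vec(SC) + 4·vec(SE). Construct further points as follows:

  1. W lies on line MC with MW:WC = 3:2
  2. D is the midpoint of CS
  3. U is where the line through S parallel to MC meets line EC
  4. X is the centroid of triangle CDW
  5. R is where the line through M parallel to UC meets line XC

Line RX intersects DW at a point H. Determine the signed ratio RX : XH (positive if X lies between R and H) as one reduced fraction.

Choose coordinates S = (0, 0), C = (1, 0), E = (0, 1), M = (-2, 4).
1. W lies on line MC with MW:WC = 3:2 ⇒ W = (-1/5, 8/5)
2. D is the midpoint of CS ⇒ D = (1/2, 0)
3. U is where the line through S parallel to MC meets line EC ⇒ U = (-3, 4)
4. X is the centroid of triangle CDW ⇒ X = (13/30, 8/15)
5. R is where the line through M parallel to UC meets line XC ⇒ R = (18, -16)
line RX meets DW at H = (3/20, 4/5)
X = R + t·(H−R) with t = 62/63, so RX:XH = 62/63:1/63

RX:XH = 62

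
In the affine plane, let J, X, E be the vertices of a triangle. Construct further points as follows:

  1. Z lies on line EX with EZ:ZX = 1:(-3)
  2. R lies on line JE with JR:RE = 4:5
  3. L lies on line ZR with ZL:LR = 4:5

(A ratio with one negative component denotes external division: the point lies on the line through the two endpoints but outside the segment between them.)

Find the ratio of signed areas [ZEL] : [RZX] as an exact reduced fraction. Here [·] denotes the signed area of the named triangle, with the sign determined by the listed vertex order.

Assign J = (0, 0), X = (1, 0), E = (0, 1) — the answer is frame-independent, so this choice is without loss of generality.
1. Z lies on line EX with EZ:ZX = 1:(-3) ⇒ Z = (-1/2, 3/2)
2. R lies on line JE with JR:RE = 4:5 ⇒ R = (0, 4/9)
3. L lies on line ZR with ZL:LR = 4:5 ⇒ L = (-5/18, 167/162)
2·[ZEL] = -10/81, 2·[RZX] = -5/6
[ZEL]:[RZX] = -10/81:-5/6 = 4/27

[ZEL]:[RZX] = 4/27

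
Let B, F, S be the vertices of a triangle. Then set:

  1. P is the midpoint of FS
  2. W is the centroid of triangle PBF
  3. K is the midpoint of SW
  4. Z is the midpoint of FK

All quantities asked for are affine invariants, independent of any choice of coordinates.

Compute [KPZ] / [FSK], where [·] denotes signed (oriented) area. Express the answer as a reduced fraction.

[KPZ]:[FSK] = -1/4

Set B = (0, 0), F = (1, 0), S = (0, 1); any affine frame gives the same invariant.
1. P is the midpoint of FS ⇒ P = (1/2, 1/2)
2. W is the centroid of triangle PBF ⇒ W = (1/2, 1/6)
3. K is the midpoint of SW ⇒ K = (1/4, 7/12)
4. Z is the midpoint of FK ⇒ Z = (5/8, 7/24)
2·[KPZ] = -1/24, 2·[FSK] = 1/6
[KPZ]:[FSK] = -1/24:1/6 = -1/4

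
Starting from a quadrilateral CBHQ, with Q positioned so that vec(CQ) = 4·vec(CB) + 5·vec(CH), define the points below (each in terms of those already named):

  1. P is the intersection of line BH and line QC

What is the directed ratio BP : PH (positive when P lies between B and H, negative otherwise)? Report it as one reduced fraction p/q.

BP:PH = 5/4

Choose coordinates C = (0, 0), B = (1, 0), H = (0, 1), Q = (4, 5).
1. P is the intersection of line BH and line QC ⇒ P = (4/9, 5/9)
P = B + t·(H−B) with t = 5/9, so BP:PH = t:(1−t) = 5/9:4/9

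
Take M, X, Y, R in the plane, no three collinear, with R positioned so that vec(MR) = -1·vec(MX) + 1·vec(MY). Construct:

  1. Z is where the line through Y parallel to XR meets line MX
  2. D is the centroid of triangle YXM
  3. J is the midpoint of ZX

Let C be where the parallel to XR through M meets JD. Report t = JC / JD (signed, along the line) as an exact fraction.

Set M = (0, 0), X = (1, 0), Y = (0, 1), R = (-1, 1); any affine frame gives the same invariant.
1. Z is where the line through Y parallel to XR meets line MX ⇒ Z = (2, 0)
2. D is the centroid of triangle YXM ⇒ D = (1/3, 1/3)
3. J is the midpoint of ZX ⇒ J = (3/2, 0)
through M parallel to XR: direction (-2, 1); meets JD at C = (-2, 1)
C = J + t·(D−J) with t = 3

t = 3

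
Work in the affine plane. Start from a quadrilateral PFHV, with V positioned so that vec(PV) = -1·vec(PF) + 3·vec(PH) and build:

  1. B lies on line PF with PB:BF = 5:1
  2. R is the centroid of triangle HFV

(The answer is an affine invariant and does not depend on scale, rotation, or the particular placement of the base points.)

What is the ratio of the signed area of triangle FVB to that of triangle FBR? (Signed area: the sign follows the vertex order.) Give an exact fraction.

Set P = (0, 0), F = (1, 0), H = (0, 1), V = (-1, 3); any affine frame gives the same invariant.
1. B lies on line PF with PB:BF = 5:1 ⇒ B = (5/6, 0)
2. R is the centroid of triangle HFV ⇒ R = (0, 4/3)
2·[FVB] = 1/2, 2·[FBR] = -2/9
[FVB]:[FBR] = 1/2:-2/9 = -9/4

[FVB]:[FBR] = -9/4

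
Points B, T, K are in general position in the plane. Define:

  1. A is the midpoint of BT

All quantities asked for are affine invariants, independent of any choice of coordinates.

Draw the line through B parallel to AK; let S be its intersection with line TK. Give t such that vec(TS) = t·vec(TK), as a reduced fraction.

t = 2

Set B = (0, 0), T = (1, 0), K = (0, 1); any affine frame gives the same invariant.
1. A is the midpoint of BT ⇒ A = (1/2, 0)
through B parallel to AK: direction (-1/2, 1); meets TK at S = (-1, 2)
S = T + t·(K−T) with t = 2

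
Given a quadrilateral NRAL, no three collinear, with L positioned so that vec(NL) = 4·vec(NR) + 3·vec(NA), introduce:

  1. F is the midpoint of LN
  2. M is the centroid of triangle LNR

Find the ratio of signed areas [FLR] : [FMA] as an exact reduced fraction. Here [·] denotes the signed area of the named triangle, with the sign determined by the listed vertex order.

Work in coordinates with N = (0, 0), R = (1, 0), A = (0, 1), L = (4, 3).
1. F is the midpoint of LN ⇒ F = (2, 3/2)
2. M is the centroid of triangle LNR ⇒ M = (5/3, 1)
2·[FLR] = -3/2, 2·[FMA] = -5/6
[FLR]:[FMA] = -3/2:-5/6 = 9/5

[FLR]:[FMA] = 9/5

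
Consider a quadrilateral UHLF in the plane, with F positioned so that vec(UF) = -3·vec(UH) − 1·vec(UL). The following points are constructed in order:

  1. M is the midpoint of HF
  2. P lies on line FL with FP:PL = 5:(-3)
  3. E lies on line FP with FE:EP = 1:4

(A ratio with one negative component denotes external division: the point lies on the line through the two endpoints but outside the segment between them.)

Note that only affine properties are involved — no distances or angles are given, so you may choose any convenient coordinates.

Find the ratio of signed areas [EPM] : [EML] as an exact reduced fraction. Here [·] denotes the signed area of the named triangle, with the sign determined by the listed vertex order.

[EPM]:[EML] = -4

Work in coordinates with U = (0, 0), H = (1, 0), L = (0, 1), F = (-3, -1).
1. M is the midpoint of HF ⇒ M = (-1, -1/2)
2. P lies on line FL with FP:PL = 5:(-3) ⇒ P = (9/2, 4)
3. E lies on line FP with FE:EP = 1:4 ⇒ E = (-3/2, 0)
2·[EPM] = -5, 2·[EML] = 5/4
[EPM]:[EML] = -5:5/4 = -4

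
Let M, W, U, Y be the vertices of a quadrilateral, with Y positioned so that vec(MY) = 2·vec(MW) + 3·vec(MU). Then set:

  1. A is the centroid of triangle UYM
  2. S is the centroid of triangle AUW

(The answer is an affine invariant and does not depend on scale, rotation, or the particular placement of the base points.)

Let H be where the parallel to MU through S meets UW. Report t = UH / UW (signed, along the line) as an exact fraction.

t = 5/9

Choose coordinates M = (0, 0), W = (1, 0), U = (0, 1), Y = (2, 3).
1. A is the centroid of triangle UYM ⇒ A = (2/3, 4/3)
2. S is the centroid of triangle AUW ⇒ S = (5/9, 7/9)
through S parallel to MU: direction (0, 1); meets UW at H = (5/9, 4/9)
H = U + t·(W−U) with t = 5/9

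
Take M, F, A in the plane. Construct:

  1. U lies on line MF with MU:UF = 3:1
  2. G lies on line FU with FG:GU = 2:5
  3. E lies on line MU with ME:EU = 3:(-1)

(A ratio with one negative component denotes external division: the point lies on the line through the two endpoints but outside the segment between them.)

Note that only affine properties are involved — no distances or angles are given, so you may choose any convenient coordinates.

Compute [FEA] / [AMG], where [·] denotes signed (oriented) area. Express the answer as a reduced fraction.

Work in coordinates with M = (0, 0), F = (1, 0), A = (0, 1).
1. U lies on line MF with MU:UF = 3:1 ⇒ U = (3/4, 0)
2. G lies on line FU with FG:GU = 2:5 ⇒ G = (13/14, 0)
3. E lies on line MU with ME:EU = 3:(-1) ⇒ E = (9/8, 0)
2·[FEA] = 1/8, 2·[AMG] = 13/14
[FEA]:[AMG] = 1/8:13/14 = 7/52

[FEA]:[AMG] = 7/52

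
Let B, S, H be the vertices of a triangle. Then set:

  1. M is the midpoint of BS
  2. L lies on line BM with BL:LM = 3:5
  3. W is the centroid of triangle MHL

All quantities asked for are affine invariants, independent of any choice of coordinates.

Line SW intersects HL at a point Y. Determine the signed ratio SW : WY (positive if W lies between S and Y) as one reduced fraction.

Set B = (0, 0), S = (1, 0), H = (0, 1); any affine frame gives the same invariant.
1. M is the midpoint of BS ⇒ M = (1/2, 0)
2. L lies on line BM with BL:LM = 3:5 ⇒ L = (3/16, 0)
3. W is the centroid of triangle MHL ⇒ W = (11/48, 1/3)
line SW meets HL at Y = (63/544, 13/34)
W = S + t·(Y−S) with t = 34/39, so SW:WY = 34/39:5/39

SW:WY = 34/5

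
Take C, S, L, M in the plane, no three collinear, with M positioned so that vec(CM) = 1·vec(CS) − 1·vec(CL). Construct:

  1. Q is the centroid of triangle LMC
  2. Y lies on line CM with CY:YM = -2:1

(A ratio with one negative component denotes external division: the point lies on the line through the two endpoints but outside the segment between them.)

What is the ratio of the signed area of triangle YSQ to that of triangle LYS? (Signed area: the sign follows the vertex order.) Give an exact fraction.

Work in coordinates with C = (0, 0), S = (1, 0), L = (0, 1), M = (1, -1).
1. Q is the centroid of triangle LMC ⇒ Q = (1/3, 0)
2. Y lies on line CM with CY:YM = -2:1 ⇒ Y = (2, -2)
2·[YSQ] = 4/3, 2·[LYS] = 1
[YSQ]:[LYS] = 4/3:1 = 4/3

[YSQ]:[LYS] = 4/3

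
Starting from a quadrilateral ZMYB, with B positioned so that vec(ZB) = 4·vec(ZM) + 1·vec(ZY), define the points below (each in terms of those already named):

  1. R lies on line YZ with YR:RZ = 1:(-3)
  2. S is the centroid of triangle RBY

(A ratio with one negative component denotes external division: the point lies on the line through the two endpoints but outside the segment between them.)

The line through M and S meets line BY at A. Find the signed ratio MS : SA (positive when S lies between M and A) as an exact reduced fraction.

MS:SA = -7

Assign Z = (0, 0), M = (1, 0), Y = (0, 1), B = (4, 1) — the answer is frame-independent, so this choice is without loss of generality.
1. R lies on line YZ with YR:RZ = 1:(-3) ⇒ R = (0, 3/2)
2. S is the centroid of triangle RBY ⇒ S = (4/3, 7/6)
line MS meets BY at A = (9/7, 1)
S = M + t·(A−M) with t = 7/6, so MS:SA = 7/6:-1/6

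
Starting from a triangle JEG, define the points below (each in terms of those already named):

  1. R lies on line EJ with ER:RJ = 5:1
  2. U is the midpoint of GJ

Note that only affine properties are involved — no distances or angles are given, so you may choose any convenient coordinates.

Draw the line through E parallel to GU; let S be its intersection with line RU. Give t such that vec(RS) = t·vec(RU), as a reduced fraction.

Set J = (0, 0), E = (1, 0), G = (0, 1); any affine frame gives the same invariant.
1. R lies on line EJ with ER:RJ = 5:1 ⇒ R = (1/6, 0)
2. U is the midpoint of GJ ⇒ U = (0, 1/2)
through E parallel to GU: direction (0, -1/2); meets RU at S = (1, -5/2)
S = R + t·(U−R) with t = -5

t = -5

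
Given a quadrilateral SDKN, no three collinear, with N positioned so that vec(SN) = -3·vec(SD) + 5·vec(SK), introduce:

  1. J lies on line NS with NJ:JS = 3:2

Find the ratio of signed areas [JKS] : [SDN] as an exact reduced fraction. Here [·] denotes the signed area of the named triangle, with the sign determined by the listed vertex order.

Choose coordinates S = (0, 0), D = (1, 0), K = (0, 1), N = (-3, 5).
1. J lies on line NS with NJ:JS = 3:2 ⇒ J = (-6/5, 2)
2·[JKS] = -6/5, 2·[SDN] = 5
[JKS]:[SDN] = -6/5:5 = -6/25

[JKS]:[SDN] = -6/25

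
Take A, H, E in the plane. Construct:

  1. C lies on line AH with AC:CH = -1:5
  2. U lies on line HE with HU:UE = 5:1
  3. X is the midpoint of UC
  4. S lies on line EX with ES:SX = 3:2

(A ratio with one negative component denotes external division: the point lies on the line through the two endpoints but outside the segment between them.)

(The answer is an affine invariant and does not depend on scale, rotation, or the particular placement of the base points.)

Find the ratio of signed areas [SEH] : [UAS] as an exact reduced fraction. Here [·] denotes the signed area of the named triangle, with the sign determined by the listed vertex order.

[SEH]:[UAS] = 90/31

Assign A = (0, 0), H = (1, 0), E = (0, 1) — the answer is frame-independent, so this choice is without loss of generality.
1. C lies on line AH with AC:CH = -1:5 ⇒ C = (-1/4, 0)
2. U lies on line HE with HU:UE = 5:1 ⇒ U = (1/6, 5/6)
3. X is the midpoint of UC ⇒ X = (-1/24, 5/12)
4. S lies on line EX with ES:SX = 3:2 ⇒ S = (-1/40, 13/20)
2·[SEH] = -3/8, 2·[UAS] = -31/240
[SEH]:[UAS] = -3/8:-31/240 = 90/31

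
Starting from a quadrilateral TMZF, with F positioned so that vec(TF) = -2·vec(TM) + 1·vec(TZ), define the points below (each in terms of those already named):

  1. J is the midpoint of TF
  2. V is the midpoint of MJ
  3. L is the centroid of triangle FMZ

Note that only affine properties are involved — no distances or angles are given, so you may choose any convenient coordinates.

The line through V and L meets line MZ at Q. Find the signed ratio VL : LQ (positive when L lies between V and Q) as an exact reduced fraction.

VL:LQ = 1/8

Work in coordinates with T = (0, 0), M = (1, 0), Z = (0, 1), F = (-2, 1).
1. J is the midpoint of TF ⇒ J = (-1, 1/2)
2. V is the midpoint of MJ ⇒ V = (0, 1/4)
3. L is the centroid of triangle FMZ ⇒ L = (-1/3, 2/3)
line VL meets MZ at Q = (-3, 4)
L = V + t·(Q−V) with t = 1/9, so VL:LQ = 1/9:8/9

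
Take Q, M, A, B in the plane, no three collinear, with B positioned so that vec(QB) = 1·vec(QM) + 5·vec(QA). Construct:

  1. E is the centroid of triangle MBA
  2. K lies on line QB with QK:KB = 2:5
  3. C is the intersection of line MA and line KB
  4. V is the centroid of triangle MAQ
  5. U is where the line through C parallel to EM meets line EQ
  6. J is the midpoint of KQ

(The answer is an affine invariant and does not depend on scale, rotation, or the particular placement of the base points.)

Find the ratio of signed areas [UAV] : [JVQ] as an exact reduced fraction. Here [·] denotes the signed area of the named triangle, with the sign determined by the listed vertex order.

Choose coordinates Q = (0, 0), M = (1, 0), A = (0, 1), B = (1, 5).
1. E is the centroid of triangle MBA ⇒ E = (2/3, 2)
2. K lies on line QB with QK:KB = 2:5 ⇒ K = (2/7, 10/7)
3. C is the intersection of line MA and line KB ⇒ C = (1/6, 5/6)
4. V is the centroid of triangle MAQ ⇒ V = (1/3, 1/3)
5. U is where the line through C parallel to EM meets line EQ ⇒ U = (11/54, 11/18)
6. J is the midpoint of KQ ⇒ J = (1/7, 5/7)
2·[UAV] = 1/162, 2·[JVQ] = -4/21
[UAV]:[JVQ] = 1/162:-4/21 = -7/216

[UAV]:[JVQ] = -7/216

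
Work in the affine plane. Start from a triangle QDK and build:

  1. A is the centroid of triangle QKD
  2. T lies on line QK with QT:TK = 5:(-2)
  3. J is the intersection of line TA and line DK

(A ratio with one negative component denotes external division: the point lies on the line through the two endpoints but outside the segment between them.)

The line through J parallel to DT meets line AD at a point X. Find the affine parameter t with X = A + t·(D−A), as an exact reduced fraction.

t = 1/3

Set Q = (0, 0), D = (1, 0), K = (0, 1); any affine frame gives the same invariant.
1. A is the centroid of triangle QKD ⇒ A = (1/3, 1/3)
2. T lies on line QK with QT:TK = 5:(-2) ⇒ T = (0, 5/3)
3. J is the intersection of line TA and line DK ⇒ J = (2/9, 7/9)
through J parallel to DT: direction (-1, 5/3); meets AD at X = (5/9, 2/9)
X = A + t·(D−A) with t = 1/3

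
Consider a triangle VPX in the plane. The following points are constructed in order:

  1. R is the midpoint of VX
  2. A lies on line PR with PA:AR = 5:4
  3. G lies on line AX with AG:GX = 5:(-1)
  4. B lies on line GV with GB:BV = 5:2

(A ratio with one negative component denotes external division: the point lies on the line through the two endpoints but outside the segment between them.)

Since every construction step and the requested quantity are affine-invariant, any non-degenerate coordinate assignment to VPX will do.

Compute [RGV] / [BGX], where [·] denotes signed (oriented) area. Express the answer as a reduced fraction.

[RGV]:[BGX] = -7/10

Set V = (0, 0), P = (1, 0), X = (0, 1); any affine frame gives the same invariant.
1. R is the midpoint of VX ⇒ R = (0, 1/2)
2. A lies on line PR with PA:AR = 5:4 ⇒ A = (4/9, 5/18)
3. G lies on line AX with AG:GX = 5:(-1) ⇒ G = (-1/9, 85/72)
4. B lies on line GV with GB:BV = 5:2 ⇒ B = (-2/63, 85/252)
2·[RGV] = 1/18, 2·[BGX] = -5/63
[RGV]:[BGX] = 1/18:-5/63 = -7/10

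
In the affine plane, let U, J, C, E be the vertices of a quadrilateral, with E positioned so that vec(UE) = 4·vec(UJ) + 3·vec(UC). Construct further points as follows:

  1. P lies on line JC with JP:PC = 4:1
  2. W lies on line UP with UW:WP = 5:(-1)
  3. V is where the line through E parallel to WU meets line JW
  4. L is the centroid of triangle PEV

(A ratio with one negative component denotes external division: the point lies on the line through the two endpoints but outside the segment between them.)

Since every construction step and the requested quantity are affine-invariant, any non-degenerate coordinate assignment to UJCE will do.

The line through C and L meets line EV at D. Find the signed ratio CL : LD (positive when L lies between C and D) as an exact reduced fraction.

Work in coordinates with U = (0, 0), J = (1, 0), C = (0, 1), E = (4, 3).
1. P lies on line JC with JP:PC = 4:1 ⇒ P = (1/5, 4/5)
2. W lies on line UP with UW:WP = 5:(-1) ⇒ W = (1/4, 1)
3. V is where the line through E parallel to WU meets line JW ⇒ V = (43/16, -9/4)
4. L is the centroid of triangle PEV ⇒ L = (551/240, 31/60)
line CL meets EV at D = (133/40, 3/10)
L = C + t·(D−C) with t = 29/42, so CL:LD = 29/42:13/42

CL:LD = 29/13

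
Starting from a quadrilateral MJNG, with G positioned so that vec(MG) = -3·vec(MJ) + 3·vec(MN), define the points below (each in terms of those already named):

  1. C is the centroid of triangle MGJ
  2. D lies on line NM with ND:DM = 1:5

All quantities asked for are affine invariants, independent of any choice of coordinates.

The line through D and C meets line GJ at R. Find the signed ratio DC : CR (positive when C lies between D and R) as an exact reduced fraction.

DC:CR = -4/3

Work in coordinates with M = (0, 0), J = (1, 0), N = (0, 1), G = (-3, 3).
1. C is the centroid of triangle MGJ ⇒ C = (-2/3, 1)
2. D lies on line NM with ND:DM = 1:5 ⇒ D = (0, 5/6)
line DC meets GJ at R = (-1/6, 7/8)
C = D + t·(R−D) with t = 4, so DC:CR = 4:-3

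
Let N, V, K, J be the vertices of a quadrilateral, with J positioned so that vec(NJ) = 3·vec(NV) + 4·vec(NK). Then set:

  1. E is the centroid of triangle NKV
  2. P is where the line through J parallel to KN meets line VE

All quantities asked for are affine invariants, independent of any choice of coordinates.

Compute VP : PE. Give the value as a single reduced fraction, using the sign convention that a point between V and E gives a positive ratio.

VP:PE = -3/4

Choose coordinates N = (0, 0), V = (1, 0), K = (0, 1), J = (3, 4).
1. E is the centroid of triangle NKV ⇒ E = (1/3, 1/3)
2. P is where the line through J parallel to KN meets line VE ⇒ P = (3, -1)
P = V + t·(E−V) with t = -3, so VP:PE = t:(1−t) = -3:4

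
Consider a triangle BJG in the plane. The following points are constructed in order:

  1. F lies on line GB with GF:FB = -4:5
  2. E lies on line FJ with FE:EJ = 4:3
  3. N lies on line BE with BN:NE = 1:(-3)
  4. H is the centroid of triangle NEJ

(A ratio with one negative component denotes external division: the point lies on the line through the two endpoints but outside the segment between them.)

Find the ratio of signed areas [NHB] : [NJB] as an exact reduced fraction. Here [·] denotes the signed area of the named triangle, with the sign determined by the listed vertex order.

[NHB]:[NJB] = 1/3

Work in coordinates with B = (0, 0), J = (1, 0), G = (0, 1).
1. F lies on line GB with GF:FB = -4:5 ⇒ F = (0, 5)
2. E lies on line FJ with FE:EJ = 4:3 ⇒ E = (4/7, 15/7)
3. N lies on line BE with BN:NE = 1:(-3) ⇒ N = (-2/7, -15/14)
4. H is the centroid of triangle NEJ ⇒ H = (3/7, 5/14)
2·[NHB] = 5/14, 2·[NJB] = 15/14
[NHB]:[NJB] = 5/14:15/14 = 1/3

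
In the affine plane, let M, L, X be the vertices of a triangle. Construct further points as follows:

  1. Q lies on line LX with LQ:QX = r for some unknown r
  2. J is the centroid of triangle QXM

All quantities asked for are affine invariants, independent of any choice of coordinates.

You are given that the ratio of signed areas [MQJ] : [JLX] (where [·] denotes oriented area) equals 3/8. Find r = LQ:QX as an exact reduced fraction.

r = 5/3

Set M = (0, 0), L = (1, 0), X = (0, 1); any affine frame gives the same invariant.
1. With LQ:QX = r, write λ = r/(r+1) so Q = L + λ·(X−L); Q is affine-linear in λ
2. J is the centroid of triangle QXM ⇒ J is an affine combination of earlier points and hence also affine-linear in λ
Every point depending on Q is an affine combination of Q and λ-independent points, so each such coordinate is linear in λ; the λ² term in each signed area is a multiple of (X−L)×(X−L) = 0, so 2·[MQJ] and 2·[JLX] are each linear in λ. Evaluating at λ=0 and λ=1:
  2·[MQJ] = -1/3·λ + 1/3,   2·[JLX] = 1/3
So [MQJ]:[JLX] = (-1/3·λ + 1/3) / (1/3). Setting this equal to 3/8:
  -1/3·λ + 1/3 = 3/8·(1/3)  ⇒  λ = 5/8
Then r = λ/(1−λ) = (5/8)/(3/8) = 5/3. Check: with r = 5/3, Q = (3/8, 5/8) and [MQJ]:[JLX] = 3/8 as required.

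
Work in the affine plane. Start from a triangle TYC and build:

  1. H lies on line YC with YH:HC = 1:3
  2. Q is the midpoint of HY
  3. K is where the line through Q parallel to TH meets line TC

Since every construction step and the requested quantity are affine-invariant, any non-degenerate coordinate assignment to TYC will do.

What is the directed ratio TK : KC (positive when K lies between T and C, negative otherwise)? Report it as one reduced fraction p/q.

Choose coordinates T = (0, 0), Y = (1, 0), C = (0, 1).
1. H lies on line YC with YH:HC = 1:3 ⇒ H = (3/4, 1/4)
2. Q is the midpoint of HY ⇒ Q = (7/8, 1/8)
3. K is where the line through Q parallel to TH meets line TC ⇒ K = (0, -1/6)
K = T + t·(C−T) with t = -1/6, so TK:KC = t:(1−t) = -1/6:7/6

TK:KC = -1/7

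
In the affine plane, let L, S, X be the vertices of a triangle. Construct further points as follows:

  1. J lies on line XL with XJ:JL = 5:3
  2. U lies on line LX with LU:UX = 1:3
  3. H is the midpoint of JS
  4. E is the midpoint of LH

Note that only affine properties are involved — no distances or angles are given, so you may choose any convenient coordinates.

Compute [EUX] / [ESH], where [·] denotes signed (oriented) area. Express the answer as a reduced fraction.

Choose coordinates L = (0, 0), S = (1, 0), X = (0, 1).
1. J lies on line XL with XJ:JL = 5:3 ⇒ J = (0, 3/8)
2. U lies on line LX with LU:UX = 1:3 ⇒ U = (0, 1/4)
3. H is the midpoint of JS ⇒ H = (1/2, 3/16)
4. E is the midpoint of LH ⇒ E = (1/4, 3/32)
2·[EUX] = -3/16, 2·[ESH] = 3/32
[EUX]:[ESH] = -3/16:3/32 = -2

[EUX]:[ESH] = -2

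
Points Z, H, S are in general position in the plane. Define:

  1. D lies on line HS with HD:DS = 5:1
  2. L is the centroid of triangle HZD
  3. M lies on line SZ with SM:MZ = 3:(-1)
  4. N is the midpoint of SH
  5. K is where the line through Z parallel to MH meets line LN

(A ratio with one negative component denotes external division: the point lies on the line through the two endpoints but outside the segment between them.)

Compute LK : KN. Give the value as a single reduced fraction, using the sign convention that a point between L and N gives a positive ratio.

Choose coordinates Z = (0, 0), H = (1, 0), S = (0, 1).
1. D lies on line HS with HD:DS = 5:1 ⇒ D = (1/6, 5/6)
2. L is the centroid of triangle HZD ⇒ L = (7/18, 5/18)
3. M lies on line SZ with SM:MZ = 3:(-1) ⇒ M = (0, -1/2)
4. N is the midpoint of SH ⇒ N = (1/2, 1/2)
5. K is where the line through Z parallel to MH meets line LN ⇒ K = (1/3, 1/6)
K = L + t·(N−L) with t = -1/2, so LK:KN = t:(1−t) = -1/2:3/2

LK:KN = -1/3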